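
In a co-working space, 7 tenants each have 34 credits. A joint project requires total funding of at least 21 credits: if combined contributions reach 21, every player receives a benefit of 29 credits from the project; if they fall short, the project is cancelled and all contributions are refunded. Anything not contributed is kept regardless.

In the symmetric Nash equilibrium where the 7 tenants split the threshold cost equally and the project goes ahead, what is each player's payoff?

Equal share of the threshold: 21/7 = 3.
At this profile no one gains by cutting their contribution: any cut drops the total below 21, the project is cancelled, contributions are refunded, and the deviator ends with 34, which is less than 34 − 3 + 29 = 60. Contributing more than 3 just wastes the excess. So contributing exactly 3 is a best response.
Each player's payoff: 34 − 3 + 29 = 60.

60 credits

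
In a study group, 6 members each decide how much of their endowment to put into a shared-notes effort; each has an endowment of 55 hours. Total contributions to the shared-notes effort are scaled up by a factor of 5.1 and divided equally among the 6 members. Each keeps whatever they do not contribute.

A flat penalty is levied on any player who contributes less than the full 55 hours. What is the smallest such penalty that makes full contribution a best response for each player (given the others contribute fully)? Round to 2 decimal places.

8.25 hours

Given the others contribute fully, the best deviation is to contribute 0 (any partial contribution still incurs the fine and gives up units whose private return 0.8500 is below 1).
Deviating from 55 to 0 saves 55 hours but forfeits the deviator's share of the drop in the shared-notes effort: 5.1/6 × 55 = 46.75.
So the deviation gain is 55 − 46.75 = 8.25, and the fine must be at least 8.25 hours to wipe it out.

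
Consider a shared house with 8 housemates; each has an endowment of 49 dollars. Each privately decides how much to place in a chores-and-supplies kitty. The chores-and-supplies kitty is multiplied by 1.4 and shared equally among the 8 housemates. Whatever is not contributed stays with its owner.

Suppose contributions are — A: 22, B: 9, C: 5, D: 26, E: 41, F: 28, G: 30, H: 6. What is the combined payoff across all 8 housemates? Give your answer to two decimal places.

Total contributed: 22 + 9 + 5 + 26 + 41 + 28 + 30 + 6 = 167; total kept: 8 × 49 − 167 = 225.
The chores-and-supplies kitty pays out 1.4 × 167 = 233.80 in aggregate.
Group total = 225 + 233.80 = 458.80.

458.80 dollars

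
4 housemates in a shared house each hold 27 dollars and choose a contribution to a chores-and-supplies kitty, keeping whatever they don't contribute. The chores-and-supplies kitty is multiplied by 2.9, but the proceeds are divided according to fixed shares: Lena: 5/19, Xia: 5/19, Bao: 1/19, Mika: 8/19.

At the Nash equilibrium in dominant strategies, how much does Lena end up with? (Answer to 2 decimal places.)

Player j's private return per contributed unit is 2.9 × (j's share). Contributing is weakly dominant for j when that share is at least 1/2.9 = 0.3448, and contributing 0 is dominant otherwise.
Mika alone (share 8/19) is above the threshold, contributing 27; the remaining 3 contribute 0. Total contributed: 27.
Lena keeps 27 and receives 2.9 × 27 × 5/19 = 20.61 from the chores-and-supplies kitty, for a payoff of 47.61.

47.61 dollars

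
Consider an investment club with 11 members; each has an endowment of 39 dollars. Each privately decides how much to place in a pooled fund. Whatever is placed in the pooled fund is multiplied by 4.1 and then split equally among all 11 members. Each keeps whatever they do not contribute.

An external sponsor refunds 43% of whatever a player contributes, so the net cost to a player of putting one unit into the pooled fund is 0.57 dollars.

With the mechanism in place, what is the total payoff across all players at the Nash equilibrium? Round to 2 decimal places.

429.00 dollars

With the mechanism, a contributed unit returns (4.1/11) / 0.57 = 0.6539 per unit of net cost — still below 1 — so contributing 0 remains dominant for every player.
At the Nash equilibrium no one contributes; group total payoff = 11 × 39 = 429.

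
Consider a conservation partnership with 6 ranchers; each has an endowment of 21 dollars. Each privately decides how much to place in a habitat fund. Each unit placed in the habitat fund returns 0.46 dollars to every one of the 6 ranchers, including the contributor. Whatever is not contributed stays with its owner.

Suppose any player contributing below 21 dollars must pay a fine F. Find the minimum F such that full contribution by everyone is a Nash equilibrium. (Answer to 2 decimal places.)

11.34 dollars

Given the others contribute fully, the best deviation is to contribute 0 (any partial contribution still incurs the fine and gives up units whose private return 0.46 is below 1).
Deviating from 21 to 0 saves 21 dollars but forfeits the deviator's share of the drop in the habitat fund: 0.46 × 21 = 9.66.
So the deviation gain is 21 − 9.66 = 11.34, and the fine must be at least 11.34 dollars to wipe it out.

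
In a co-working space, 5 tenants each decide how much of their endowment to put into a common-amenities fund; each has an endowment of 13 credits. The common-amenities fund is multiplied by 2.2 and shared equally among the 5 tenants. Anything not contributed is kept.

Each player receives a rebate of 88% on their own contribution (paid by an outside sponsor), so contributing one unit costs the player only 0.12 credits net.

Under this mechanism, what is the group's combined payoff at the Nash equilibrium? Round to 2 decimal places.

200.20 credits

Under the mechanism each unit contributed yields (2.2/5) / 0.12 = 3.6667 back to its contributor per unit of net cost, which exceeds 1, making full contribution the dominant choice for everyone.
So the Nash equilibrium is full contribution by all 5; the group earns 5 × (13 × 0.88 + 2.2 × 13) = 200.20.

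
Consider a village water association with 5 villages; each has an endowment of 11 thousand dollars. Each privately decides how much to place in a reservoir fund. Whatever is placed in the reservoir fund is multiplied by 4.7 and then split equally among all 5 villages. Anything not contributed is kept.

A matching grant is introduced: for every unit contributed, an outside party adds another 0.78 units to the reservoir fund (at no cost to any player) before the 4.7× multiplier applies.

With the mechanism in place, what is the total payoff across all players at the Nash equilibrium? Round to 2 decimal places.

460.13 thousand dollars

With the mechanism, a contributed unit returns 4.7 × 1.78 / 5 = 1.6732 per unit of net cost to the contributor — now above 1 — so contributing fully is weakly dominant for every player.
So the Nash equilibrium is full contribution by all 5; the group earns 4.7 × 1.78 × 55 = 460.13.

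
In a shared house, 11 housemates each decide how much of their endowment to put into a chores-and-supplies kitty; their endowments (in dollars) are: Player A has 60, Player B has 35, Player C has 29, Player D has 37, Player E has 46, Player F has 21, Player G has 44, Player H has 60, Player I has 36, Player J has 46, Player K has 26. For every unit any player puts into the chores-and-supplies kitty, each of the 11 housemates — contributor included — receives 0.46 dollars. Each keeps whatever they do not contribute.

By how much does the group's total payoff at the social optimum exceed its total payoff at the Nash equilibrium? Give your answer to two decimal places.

1786.40 dollars

The private return per contributed unit is 0.46 < 1 for everyone, so the Nash equilibrium is zero contribution and the group total is Σ E_j = 60 + 35 + 29 + 37 + 46 + 21 + 44 + 60 + 36 + 46 + 26 = 440.
Each contributed unit returns 5.060 to the group, so the social optimum is full contribution by everyone: group total = 5.060 × 440 = 2226.40.
Efficiency loss = (5.060 − 1) × 440 = 1786.40.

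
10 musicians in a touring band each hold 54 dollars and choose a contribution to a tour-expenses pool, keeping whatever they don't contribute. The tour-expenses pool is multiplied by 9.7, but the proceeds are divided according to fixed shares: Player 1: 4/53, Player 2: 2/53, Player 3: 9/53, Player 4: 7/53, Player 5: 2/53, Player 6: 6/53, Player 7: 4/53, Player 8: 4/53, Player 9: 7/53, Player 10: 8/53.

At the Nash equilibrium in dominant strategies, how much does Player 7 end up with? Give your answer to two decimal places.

Each unit j contributes comes back to j as 9.7 × (j's share), so j prefers to contribute only if that share exceeds 1/9.7 = 0.1031; otherwise keeping the unit dominates.
Player 3, Player 4, Player 6, Player 9 and Player 10 clear that bar, contributing 54 each; the remaining 5 contribute 0. Total contributed: 270.
Player 7 keeps 54 and receives 9.7 × 270 × 4/53 = 197.66 from the tour-expenses pool, for a payoff of 251.66.

251.66 dollars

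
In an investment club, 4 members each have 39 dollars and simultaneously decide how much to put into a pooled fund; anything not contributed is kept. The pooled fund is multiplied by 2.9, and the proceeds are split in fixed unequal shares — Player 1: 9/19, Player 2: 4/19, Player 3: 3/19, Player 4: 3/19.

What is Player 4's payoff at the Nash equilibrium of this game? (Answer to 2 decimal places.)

56.86 dollars

Player j's private return per contributed unit is 2.9 × (j's share). Contributing is weakly dominant for j when that share is at least 1/2.9 = 0.3448, and contributing 0 is dominant otherwise.
The only share above 0.3448 is Player 1's 9/19, contributing 39; the remaining 3 contribute 0. Total contributed: 39.
Player 4 keeps 39 and receives 2.9 × 39 × 3/19 = 17.86 from the pooled fund, for a payoff of 56.86.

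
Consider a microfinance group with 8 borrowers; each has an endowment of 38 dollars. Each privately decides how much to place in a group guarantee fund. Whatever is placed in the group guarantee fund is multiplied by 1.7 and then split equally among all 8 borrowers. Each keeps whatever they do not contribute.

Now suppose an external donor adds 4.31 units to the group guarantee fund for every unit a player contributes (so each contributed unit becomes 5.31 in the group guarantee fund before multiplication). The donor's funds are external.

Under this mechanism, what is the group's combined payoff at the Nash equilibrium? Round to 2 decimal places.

2744.21 dollars

With the mechanism, a contributed unit returns 1.7 × 5.31 / 8 = 1.1284 per unit of net cost to the contributor — now above 1 — so contributing fully is weakly dominant for every player.
At the Nash equilibrium everyone contributes 38. Group total payoff = 1.7 × 5.31 × 304 = 2744.21.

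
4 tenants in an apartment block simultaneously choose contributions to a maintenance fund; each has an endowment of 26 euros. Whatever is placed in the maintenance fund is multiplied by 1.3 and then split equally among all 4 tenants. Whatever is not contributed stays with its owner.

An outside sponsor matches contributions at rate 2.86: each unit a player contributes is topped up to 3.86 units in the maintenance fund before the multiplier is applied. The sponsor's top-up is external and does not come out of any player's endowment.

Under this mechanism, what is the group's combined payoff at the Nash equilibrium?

Under the mechanism each unit contributed yields 1.3 × 3.86 / 4 = 1.2545 back to its contributor per unit of net cost, which exceeds 1, making full contribution the dominant choice for everyone.
At the Nash equilibrium everyone contributes 26. Group total payoff = 1.3 × 3.86 × 104 = 521.87.

521.87 euros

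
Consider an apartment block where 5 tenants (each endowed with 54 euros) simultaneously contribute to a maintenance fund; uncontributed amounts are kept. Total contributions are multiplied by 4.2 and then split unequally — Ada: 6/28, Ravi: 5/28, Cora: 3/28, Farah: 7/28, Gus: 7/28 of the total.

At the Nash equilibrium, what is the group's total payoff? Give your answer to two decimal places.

615.60 euros

A player with share s gets back 4.2·s per unit contributed, so full contribution is dominant for anyone with s > 1/4.2 = 0.2381 and zero contribution is dominant for anyone below.
Farah and Gus clear that bar, contributing 54 each; the remaining 3 contribute 0. Total contributed: 108.
The maintenance fund pays out 4.2 × 108 = 453.60 in total (split across the unequal shares, but the aggregate is all that matters for the group sum).
The 3 free-riders keep 54 each, adding 162. Group total = 162 + 453.60 = 615.60.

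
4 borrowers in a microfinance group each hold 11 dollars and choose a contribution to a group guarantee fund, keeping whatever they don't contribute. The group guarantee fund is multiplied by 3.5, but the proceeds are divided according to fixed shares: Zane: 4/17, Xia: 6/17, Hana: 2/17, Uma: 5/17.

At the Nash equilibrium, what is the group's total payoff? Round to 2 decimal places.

A player with share s gets back 3.5·s per unit contributed, so full contribution is dominant for anyone with s > 1/3.5 = 0.2857 and zero contribution is dominant for anyone below.
The shares above 0.2857 belong to Xia and Uma, contributing 11 each; the remaining 2 contribute 0. Total contributed: 22.
The group guarantee fund pays out 3.5 × 22 = 77.00 in total (split across the unequal shares, but the aggregate is all that matters for the group sum).
The 2 free-riders keep 11 each, adding 22. Group total = 22 + 77.00 = 99.00.

99.00 dollars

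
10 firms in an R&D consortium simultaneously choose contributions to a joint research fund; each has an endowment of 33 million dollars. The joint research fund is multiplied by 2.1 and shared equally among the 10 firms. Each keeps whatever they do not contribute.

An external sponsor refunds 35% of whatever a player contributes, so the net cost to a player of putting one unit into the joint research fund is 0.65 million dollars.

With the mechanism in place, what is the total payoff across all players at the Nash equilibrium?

The effective private return is (2.1/10) / 0.65 = 0.3231, which is still under 1, so the mechanism doesn't change anyone's dominant strategy: zero contribution.
Everyone keeps their endowment and the group total is 10 × 33 = 330.

330.00 million dollars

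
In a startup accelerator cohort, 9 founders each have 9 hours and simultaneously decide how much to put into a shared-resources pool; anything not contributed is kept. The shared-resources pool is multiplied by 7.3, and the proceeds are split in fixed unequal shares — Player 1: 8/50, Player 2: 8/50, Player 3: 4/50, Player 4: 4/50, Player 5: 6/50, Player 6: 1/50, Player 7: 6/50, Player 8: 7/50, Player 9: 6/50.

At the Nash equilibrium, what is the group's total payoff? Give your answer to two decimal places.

251.10 hours

For player j, contributing a unit is worthwhile iff 7.3 × (j's share) ≥ 1, i.e. iff j's share is at least 0.1370.
Player 1, Player 2 and Player 8 are above the threshold, contributing 9 each; the remaining 6 contribute 0. Total contributed: 27.
The shared-resources pool pays out 7.3 × 27 = 197.10 in total (split across the unequal shares, but the aggregate is all that matters for the group sum).
The 6 free-riders keep 9 each, adding 54. Group total = 54 + 197.10 = 251.10.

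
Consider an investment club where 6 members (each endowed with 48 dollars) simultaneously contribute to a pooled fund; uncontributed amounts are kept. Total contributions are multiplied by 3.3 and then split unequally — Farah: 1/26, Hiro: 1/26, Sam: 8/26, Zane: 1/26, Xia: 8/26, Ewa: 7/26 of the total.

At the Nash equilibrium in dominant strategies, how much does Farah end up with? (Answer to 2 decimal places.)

For player j, contributing a unit is worthwhile iff 3.3 × (j's share) ≥ 1, i.e. iff j's share is at least 0.3030.
The shares above 0.3030 belong to Sam and Xia, contributing 48 each; the remaining 4 contribute 0. Total contributed: 96.
Farah keeps 48 and receives 3.3 × 96 × 1/26 = 12.18 from the pooled fund, for a payoff of 60.18.

60.18 dollars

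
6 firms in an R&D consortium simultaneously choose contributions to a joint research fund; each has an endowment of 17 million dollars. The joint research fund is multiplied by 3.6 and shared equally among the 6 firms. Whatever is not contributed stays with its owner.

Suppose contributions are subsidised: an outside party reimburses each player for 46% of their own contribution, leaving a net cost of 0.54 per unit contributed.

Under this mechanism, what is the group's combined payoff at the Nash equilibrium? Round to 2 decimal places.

The effective private return per unit is now (3.6/6) / 0.54 = 1.1111 > 1, so every player's dominant strategy flips to full contribution.
So the Nash equilibrium is full contribution by all 6; the group earns 6 × (17 × 0.46 + 3.6 × 17) = 414.12.

414.12 million dollars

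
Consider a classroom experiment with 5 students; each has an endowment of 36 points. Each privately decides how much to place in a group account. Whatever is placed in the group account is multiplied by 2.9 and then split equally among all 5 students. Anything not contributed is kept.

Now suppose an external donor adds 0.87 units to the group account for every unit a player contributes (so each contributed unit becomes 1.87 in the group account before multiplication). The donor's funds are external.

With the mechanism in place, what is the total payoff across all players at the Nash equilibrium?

976.14 points

The effective private return per unit is now 2.9 × 1.87 / 5 = 1.0846 > 1, so every player's dominant strategy flips to full contribution.
At the Nash equilibrium everyone contributes 36. Group total payoff = 2.9 × 1.87 × 180 = 976.14.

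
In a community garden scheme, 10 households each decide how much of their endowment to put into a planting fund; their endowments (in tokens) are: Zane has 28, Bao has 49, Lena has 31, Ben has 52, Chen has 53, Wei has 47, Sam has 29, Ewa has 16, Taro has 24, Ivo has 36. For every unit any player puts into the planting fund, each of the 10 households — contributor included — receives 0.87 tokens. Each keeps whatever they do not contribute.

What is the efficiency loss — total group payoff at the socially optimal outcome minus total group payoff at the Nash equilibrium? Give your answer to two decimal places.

2810.50 tokens

The private return per contributed unit is 0.87 < 1 for everyone, so the Nash equilibrium is zero contribution and the group total is Σ E_j = 28 + 49 + 31 + 52 + 53 + 47 + 29 + 16 + 24 + 36 = 365.
Each contributed unit returns 8.700 to the group, so the social optimum is full contribution by everyone: group total = 8.700 × 365 = 3175.50.
Efficiency loss = (8.700 − 1) × 365 = 2810.50.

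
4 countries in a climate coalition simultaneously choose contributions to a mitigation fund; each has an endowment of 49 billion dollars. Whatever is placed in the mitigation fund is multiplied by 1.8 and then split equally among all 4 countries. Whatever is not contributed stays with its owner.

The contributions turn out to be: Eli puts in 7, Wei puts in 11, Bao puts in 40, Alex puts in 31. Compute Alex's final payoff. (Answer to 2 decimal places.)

58.05 billion dollars

Total contributed: 7 + 11 + 40 + 31 = 89.
Each receives 1.8 × 89 / 4 = 40.05 from the mitigation fund.
Alex keeps 49 − 31 = 18, so Alex's payoff is 18 + 40.05 = 58.05.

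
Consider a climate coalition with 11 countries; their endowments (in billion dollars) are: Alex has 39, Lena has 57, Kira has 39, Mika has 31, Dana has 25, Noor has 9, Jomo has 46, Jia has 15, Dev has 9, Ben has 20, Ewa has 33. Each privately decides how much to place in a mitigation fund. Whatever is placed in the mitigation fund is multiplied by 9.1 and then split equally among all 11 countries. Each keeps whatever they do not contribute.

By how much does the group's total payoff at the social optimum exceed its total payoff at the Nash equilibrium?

2616.30 billion dollars

The private return per contributed unit is 9.1/11 = 0.8273 < 1 for every player regardless of endowment, so the Nash equilibrium is zero contribution and the group total is Σ E_j = 39 + 57 + 39 + 31 + 25 + 9 + 46 + 15 + 9 + 20 + 33 = 323.
Each contributed unit returns 9.100 to the group, so the social optimum is full contribution by everyone: group total = 9.100 × 323 = 2939.30.
Efficiency loss = (9.100 − 1) × 323 = 2616.30.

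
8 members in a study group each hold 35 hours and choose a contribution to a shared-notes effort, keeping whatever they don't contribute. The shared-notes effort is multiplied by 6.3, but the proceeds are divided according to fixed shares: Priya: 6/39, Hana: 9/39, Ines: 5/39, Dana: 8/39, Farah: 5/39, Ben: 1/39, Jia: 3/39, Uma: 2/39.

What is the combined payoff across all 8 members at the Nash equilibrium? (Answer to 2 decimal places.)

Player j's private return per contributed unit is 6.3 × (j's share). Contributing is weakly dominant for j when that share is at least 1/6.3 = 0.1587, and contributing 0 is dominant otherwise.
The shares above 0.1587 belong to Hana and Dana, contributing 35 each; the remaining 6 contribute 0. Total contributed: 70.
The shared-notes effort pays out 6.3 × 70 = 441.00 in total (split across the unequal shares, but the aggregate is all that matters for the group sum).
The 6 free-riders keep 35 each, adding 210. Group total = 210 + 441.00 = 651.00.

651.00 hours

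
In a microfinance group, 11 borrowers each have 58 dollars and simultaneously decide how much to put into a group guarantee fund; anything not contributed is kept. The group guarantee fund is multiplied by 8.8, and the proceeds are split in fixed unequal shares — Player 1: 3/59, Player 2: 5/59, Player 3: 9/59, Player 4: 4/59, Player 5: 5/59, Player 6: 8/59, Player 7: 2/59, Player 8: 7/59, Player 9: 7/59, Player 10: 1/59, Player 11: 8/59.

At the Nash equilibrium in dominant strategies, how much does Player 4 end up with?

231.02 dollars

Each unit j contributes comes back to j as 8.8 × (j's share), so j prefers to contribute only if that share exceeds 1/8.8 = 0.1136; otherwise keeping the unit dominates.
The shares above 0.1136 belong to Player 3, Player 6, Player 8, Player 9 and Player 11, contributing 58 each; the remaining 6 contribute 0. Total contributed: 290.
Player 4 keeps 58 and receives 8.8 × 290 × 4/59 = 173.02 from the group guarantee fund, for a payoff of 231.02.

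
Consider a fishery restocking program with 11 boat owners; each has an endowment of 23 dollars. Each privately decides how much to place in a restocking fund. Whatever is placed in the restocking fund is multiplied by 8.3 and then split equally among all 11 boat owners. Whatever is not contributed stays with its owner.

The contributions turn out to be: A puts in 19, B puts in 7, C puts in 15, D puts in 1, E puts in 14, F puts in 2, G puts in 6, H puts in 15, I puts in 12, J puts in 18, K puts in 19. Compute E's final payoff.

Total contributed: 19 + 7 + 15 + 1 + 14 + 2 + 6 + 15 + 12 + 18 + 19 = 128.
Each receives 8.3 × 128 / 11 = 96.58 from the restocking fund.
E keeps 23 − 14 = 9, so E's payoff is 9 + 96.58 = 105.58.

105.58 dollars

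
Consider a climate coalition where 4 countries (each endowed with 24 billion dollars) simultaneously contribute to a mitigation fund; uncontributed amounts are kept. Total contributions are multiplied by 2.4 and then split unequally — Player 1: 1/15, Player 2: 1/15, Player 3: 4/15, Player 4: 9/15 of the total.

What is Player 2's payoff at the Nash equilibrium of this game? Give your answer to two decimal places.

Player j's private return per contributed unit is 2.4 × (j's share). Contributing is weakly dominant for j when that share is at least 1/2.4 = 0.4167, and contributing 0 is dominant otherwise.
Only Player 4 (9/15) clears that bar, contributing 24; the remaining 3 contribute 0. Total contributed: 24.
Player 2 keeps 24 and receives 2.4 × 24 × 1/15 = 3.84 from the mitigation fund, for a payoff of 27.84.

27.84 billion dollars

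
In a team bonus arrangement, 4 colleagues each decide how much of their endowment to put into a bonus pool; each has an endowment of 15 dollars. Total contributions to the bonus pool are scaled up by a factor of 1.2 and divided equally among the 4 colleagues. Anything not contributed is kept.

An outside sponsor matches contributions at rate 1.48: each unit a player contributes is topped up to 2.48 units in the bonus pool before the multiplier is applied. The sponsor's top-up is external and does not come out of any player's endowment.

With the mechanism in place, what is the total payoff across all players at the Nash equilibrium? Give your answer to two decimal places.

60.00 dollars

Even with the mechanism, each unit contributed returns only 1.2 × 2.48 / 4 = 0.7440 per unit of net cost, so contributing nothing is still dominant.
At the Nash equilibrium no one contributes; group total payoff = 4 × 15 = 60.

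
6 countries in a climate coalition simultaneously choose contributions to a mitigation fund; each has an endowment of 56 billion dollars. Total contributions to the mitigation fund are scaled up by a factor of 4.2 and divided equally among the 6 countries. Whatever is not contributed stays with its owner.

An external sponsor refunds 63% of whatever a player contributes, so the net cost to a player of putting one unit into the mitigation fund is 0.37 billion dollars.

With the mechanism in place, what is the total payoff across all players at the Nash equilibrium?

1622.88 billion dollars

Under the mechanism each unit contributed yields (4.2/6) / 0.37 = 1.8919 back to its contributor per unit of net cost, which exceeds 1, making full contribution the dominant choice for everyone.
So the Nash equilibrium is full contribution by all 6; the group earns 6 × (56 × 0.63 + 4.2 × 56) = 1622.88.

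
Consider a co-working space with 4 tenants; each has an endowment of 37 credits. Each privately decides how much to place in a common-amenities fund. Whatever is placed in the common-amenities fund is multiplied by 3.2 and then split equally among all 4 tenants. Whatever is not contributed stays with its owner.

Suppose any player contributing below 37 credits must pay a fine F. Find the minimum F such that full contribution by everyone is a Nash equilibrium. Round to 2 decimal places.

Given the others contribute fully, the best deviation is to contribute 0 (any partial contribution still incurs the fine and gives up units whose private return 0.8000 is below 1).
Deviating from 37 to 0 saves 37 credits but forfeits the deviator's share of the drop in the common-amenities fund: 3.2/4 × 37 = 29.60.
So the deviation gain is 37 − 29.60 = 7.40, and the fine must be at least 7.40 credits to wipe it out.

7.40 credits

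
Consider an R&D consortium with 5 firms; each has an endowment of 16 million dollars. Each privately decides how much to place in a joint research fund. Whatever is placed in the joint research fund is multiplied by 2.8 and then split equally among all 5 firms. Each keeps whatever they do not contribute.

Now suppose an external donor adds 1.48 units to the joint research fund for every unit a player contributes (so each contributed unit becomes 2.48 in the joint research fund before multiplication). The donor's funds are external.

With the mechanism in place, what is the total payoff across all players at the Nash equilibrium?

Under the mechanism each unit contributed yields 2.8 × 2.48 / 5 = 1.3888 back to its contributor per unit of net cost, which exceeds 1, making full contribution the dominant choice for everyone.
At the Nash equilibrium everyone contributes 16. Group total payoff = 2.8 × 2.48 × 80 = 555.52.

555.52 million dollars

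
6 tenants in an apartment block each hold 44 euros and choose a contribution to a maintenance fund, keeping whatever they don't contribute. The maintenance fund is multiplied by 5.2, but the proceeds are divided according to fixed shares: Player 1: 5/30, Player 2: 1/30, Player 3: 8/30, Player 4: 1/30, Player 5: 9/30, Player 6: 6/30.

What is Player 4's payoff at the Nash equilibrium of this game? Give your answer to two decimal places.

66.88 euros

Each unit j contributes comes back to j as 5.2 × (j's share), so j prefers to contribute only if that share exceeds 1/5.2 = 0.1923; otherwise keeping the unit dominates.
The shares above 0.1923 belong to Player 3, Player 5 and Player 6, contributing 44 each; the remaining 3 contribute 0. Total contributed: 132.
Player 4 keeps 44 and receives 5.2 × 132 × 1/30 = 22.88 from the maintenance fund, for a payoff of 66.88.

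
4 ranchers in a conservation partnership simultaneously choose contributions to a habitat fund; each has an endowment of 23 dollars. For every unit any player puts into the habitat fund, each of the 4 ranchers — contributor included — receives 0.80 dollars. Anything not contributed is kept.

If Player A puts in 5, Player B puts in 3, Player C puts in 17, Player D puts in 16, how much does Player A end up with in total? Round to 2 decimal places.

50.80 dollars

Total contributed: 5 + 3 + 17 + 16 = 41.
Each receives 0.80 × 41 = 32.80 from the habitat fund.
Player A keeps 23 − 5 = 18, so Player A's payoff is 18 + 32.80 = 50.80.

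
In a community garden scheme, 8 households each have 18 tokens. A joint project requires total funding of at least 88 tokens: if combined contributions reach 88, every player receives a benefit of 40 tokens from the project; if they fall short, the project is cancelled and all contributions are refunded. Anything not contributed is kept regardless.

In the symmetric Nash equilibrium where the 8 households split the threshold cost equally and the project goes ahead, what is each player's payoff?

47 tokens

Equal share of the threshold: 88/8 = 11.
At this profile no one gains by cutting their contribution: any cut drops the total below 88, the project is cancelled, contributions are refunded, and the deviator ends with 18, which is less than 18 − 11 + 40 = 47. Contributing more than 11 just wastes the excess. So contributing exactly 11 is a best response.
Each player's payoff: 18 − 11 + 40 = 47.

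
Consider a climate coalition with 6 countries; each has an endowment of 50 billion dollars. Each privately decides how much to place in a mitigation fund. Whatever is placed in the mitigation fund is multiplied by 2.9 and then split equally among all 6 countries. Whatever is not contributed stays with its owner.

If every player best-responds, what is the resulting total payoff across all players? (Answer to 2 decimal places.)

300.00 billion dollars

Each contributed unit returns 2.9/6 = 0.4833 to its contributor — below 1 — so contributing 0 is dominant for every player. At the Nash equilibrium everyone keeps their 50, and the group total is 6 × 50 = 300.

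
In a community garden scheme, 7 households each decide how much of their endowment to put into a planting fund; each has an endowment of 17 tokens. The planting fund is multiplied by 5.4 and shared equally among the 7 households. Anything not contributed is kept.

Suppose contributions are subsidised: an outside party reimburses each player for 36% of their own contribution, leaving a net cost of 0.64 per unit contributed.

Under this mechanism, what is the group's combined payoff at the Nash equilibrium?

685.44 tokens

Under the mechanism each unit contributed yields (5.4/7) / 0.64 = 1.2054 back to its contributor per unit of net cost, which exceeds 1, making full contribution the dominant choice for everyone.
So the Nash equilibrium is full contribution by all 7; the group earns 7 × (17 × 0.36 + 5.4 × 17) = 685.44.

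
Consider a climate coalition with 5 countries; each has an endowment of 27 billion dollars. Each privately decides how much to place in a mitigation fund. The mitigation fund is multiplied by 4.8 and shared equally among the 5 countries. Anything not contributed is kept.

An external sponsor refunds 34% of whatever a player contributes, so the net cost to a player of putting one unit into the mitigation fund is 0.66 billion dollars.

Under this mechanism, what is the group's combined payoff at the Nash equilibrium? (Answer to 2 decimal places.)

693.90 billion dollars

The effective private return per unit is now (4.8/5) / 0.66 = 1.4545 > 1, so every player's dominant strategy flips to full contribution.
So the Nash equilibrium is full contribution by all 5; the group earns 5 × (27 × 0.34 + 4.8 × 27) = 693.90.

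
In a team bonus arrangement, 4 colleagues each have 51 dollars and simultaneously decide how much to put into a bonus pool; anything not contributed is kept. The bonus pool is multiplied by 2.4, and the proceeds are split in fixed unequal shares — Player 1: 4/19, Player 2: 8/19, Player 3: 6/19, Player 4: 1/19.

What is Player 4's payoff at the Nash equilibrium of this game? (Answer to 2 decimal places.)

57.44 dollars

A player with share s gets back 2.4·s per unit contributed, so full contribution is dominant for anyone with s > 1/2.4 = 0.4167 and zero contribution is dominant for anyone below.
Player 2 alone (share 8/19) is above the threshold, contributing 51; the remaining 3 contribute 0. Total contributed: 51.
Player 4 keeps 51 and receives 2.4 × 51 × 1/19 = 6.44 from the bonus pool, for a payoff of 57.44.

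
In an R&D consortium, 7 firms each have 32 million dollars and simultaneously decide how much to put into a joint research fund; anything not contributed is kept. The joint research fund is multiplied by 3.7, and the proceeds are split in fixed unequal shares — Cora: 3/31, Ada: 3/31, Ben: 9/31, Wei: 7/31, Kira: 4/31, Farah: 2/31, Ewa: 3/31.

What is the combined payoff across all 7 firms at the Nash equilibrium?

A player with share s gets back 3.7·s per unit contributed, so full contribution is dominant for anyone with s > 1/3.7 = 0.2703 and zero contribution is dominant for anyone below.
Only Ben (9/31) clears that bar, contributing 32; the remaining 6 contribute 0. Total contributed: 32.
The joint research fund pays out 3.7 × 32 = 118.40 in total (split across the unequal shares, but the aggregate is all that matters for the group sum).
The 6 free-riders keep 32 each, adding 192. Group total = 192 + 118.40 = 310.40.

310.40 million dollars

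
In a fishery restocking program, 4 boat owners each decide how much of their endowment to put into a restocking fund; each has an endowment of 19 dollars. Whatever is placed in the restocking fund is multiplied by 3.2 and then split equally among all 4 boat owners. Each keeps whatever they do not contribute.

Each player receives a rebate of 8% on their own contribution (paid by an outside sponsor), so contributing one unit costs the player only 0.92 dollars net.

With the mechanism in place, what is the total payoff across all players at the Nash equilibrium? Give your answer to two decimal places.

76.00 dollars

Even with the mechanism, each unit contributed returns only (3.2/4) / 0.92 = 0.8696 per unit of net cost, so contributing nothing is still dominant.
Everyone keeps their endowment and the group total is 4 × 19 = 76.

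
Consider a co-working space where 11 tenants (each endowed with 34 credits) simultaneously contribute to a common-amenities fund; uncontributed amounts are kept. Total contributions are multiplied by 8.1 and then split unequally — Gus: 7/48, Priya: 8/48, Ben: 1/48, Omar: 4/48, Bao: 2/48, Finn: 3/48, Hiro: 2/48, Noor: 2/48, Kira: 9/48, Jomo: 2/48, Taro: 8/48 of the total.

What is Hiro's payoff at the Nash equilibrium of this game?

79.90 credits

A player with share s gets back 8.1·s per unit contributed, so full contribution is dominant for anyone with s > 1/8.1 = 0.1235 and zero contribution is dominant for anyone below.
Gus, Priya, Kira and Taro are above the threshold, contributing 34 each; the remaining 7 contribute 0. Total contributed: 136.
Hiro keeps 34 and receives 8.1 × 136 × 2/48 = 45.90 from the common-amenities fund, for a payoff of 79.90.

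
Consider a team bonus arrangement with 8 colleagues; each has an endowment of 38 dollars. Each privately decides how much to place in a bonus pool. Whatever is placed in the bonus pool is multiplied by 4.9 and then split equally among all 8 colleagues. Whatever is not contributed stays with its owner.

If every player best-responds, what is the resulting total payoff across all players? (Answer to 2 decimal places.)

304.00 dollars

Each contributed unit returns 4.9/8 = 0.6125 to its contributor — below 1 — so contributing 0 is dominant for every player. At the Nash equilibrium everyone keeps their 38, and the group total is 8 × 38 = 304.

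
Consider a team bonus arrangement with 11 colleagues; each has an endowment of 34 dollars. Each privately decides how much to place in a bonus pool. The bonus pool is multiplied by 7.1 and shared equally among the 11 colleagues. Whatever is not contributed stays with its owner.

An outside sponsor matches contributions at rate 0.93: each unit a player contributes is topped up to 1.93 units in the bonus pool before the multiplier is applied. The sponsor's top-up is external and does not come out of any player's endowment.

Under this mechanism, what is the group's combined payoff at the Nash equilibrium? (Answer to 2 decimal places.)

The effective private return per unit is now 7.1 × 1.93 / 11 = 1.2457 > 1, so every player's dominant strategy flips to full contribution.
So the Nash equilibrium is full contribution by all 11; the group earns 7.1 × 1.93 × 374 = 5124.92.

5124.92 dollars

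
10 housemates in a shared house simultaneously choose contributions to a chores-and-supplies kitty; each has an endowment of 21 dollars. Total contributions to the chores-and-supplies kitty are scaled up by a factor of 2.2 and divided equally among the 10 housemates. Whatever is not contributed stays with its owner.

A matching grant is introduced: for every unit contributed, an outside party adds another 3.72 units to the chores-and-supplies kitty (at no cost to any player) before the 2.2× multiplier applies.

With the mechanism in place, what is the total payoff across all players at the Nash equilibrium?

With the mechanism, a contributed unit returns 2.2 × 4.72 / 10 = 1.0384 per unit of net cost to the contributor — now above 1 — so contributing fully is weakly dominant for every player.
So the Nash equilibrium is full contribution by all 10; the group earns 2.2 × 4.72 × 210 = 2180.64.

2180.64 dollars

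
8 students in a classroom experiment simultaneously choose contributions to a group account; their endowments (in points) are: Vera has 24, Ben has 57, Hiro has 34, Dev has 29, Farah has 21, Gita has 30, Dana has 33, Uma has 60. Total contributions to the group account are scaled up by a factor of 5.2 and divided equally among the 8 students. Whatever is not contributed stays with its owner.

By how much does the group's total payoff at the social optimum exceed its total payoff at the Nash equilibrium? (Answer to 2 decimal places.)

1209.60 points

The private return per contributed unit is 5.2/8 = 0.6500 < 1 for every player regardless of endowment, so the Nash equilibrium is zero contribution and the group total is Σ E_j = 24 + 57 + 34 + 29 + 21 + 30 + 33 + 60 = 288.
Each contributed unit returns 5.200 to the group, so the social optimum is full contribution by everyone: group total = 5.200 × 288 = 1497.60.
Efficiency loss = (5.200 − 1) × 288 = 1209.60.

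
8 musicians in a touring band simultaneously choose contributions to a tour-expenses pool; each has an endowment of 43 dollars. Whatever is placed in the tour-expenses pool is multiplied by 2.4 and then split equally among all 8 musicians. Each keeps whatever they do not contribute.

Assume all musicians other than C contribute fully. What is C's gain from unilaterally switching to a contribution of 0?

30.10 dollars

Switching from a contribution of 43 to 0 lets C keep an extra 43 dollars, but lowers the tour-expenses pool by 43, which costs C their own share of that drop: 2.4/8 × 43 = 12.90.
Net gain = 43 − 12.90 = 30.10. The private return per contributed unit (0.3000) is below 1, so free-riding is indeed the best response regardless of what the others do.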